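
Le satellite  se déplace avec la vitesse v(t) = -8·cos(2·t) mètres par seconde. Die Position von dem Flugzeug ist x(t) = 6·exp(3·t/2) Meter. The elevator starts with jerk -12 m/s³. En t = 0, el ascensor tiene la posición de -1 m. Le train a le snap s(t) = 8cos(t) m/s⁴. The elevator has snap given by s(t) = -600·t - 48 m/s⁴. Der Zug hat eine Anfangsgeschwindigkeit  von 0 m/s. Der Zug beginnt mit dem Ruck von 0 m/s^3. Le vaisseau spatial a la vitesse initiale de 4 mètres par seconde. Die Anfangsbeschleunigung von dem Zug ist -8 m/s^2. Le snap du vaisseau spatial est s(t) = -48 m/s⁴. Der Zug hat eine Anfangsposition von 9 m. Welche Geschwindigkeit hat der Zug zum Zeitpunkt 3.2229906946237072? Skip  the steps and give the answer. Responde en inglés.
The answer is 0.650465480847433.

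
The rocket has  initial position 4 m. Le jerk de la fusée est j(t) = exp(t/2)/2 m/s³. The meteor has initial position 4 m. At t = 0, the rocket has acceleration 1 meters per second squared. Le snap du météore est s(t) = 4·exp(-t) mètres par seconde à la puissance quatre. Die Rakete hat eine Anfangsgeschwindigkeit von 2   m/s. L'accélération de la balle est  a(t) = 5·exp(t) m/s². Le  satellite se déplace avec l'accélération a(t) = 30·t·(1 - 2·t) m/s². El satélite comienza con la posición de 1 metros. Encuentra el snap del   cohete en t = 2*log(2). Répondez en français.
Nous devons dériver notre équation du jerk j(t) = exp(t/2)/2 1 fois. En dérivant le jerk, nous obtenons le snap: s(t) = exp(t/2)/4. De l'équation du snap s(t) = exp(t/2)/4, nous substituons t = 2*log(2) pour obtenir s = 1/2.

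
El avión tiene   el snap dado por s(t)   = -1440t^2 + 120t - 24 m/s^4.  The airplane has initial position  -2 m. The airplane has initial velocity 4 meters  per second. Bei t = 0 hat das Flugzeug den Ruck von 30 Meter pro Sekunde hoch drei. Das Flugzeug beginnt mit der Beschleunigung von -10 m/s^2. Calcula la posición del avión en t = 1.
Debemos encontrar la integral de nuestra ecuación del snap s(t) = -1440·t^2 + 120·t - 24 4 veces. Tomando ∫s(t)dt y aplicando j(0) = 30, encontramos j(t) = -480·t^3 + 60·t^2 - 24·t + 30. Integrando la sacudida y usando la condición inicial a(0) = -10, obtenemos a(t) = -120·t^4 + 20·t^3 - 12·t^2 + 30·t - 10. Tomando ∫a(t)dt y aplicando v(0) = 4, encontramos v(t) = -24·t^5 + 5·t^4 - 4·t^3 + 15·t^2 - 10·t + 4. La integral de la velocidad es la posición. Usando x(0) = -2, obtenemos x(t) = -4·t^6 + t^5 - t^4 + 5·t^3 - 5·t^2 + 4·t - 2. Usando x(t) = -4·t^6 + t^5 - t^4 + 5·t^3 - 5·t^2 + 4·t - 2 y sustituyendo t = 1, encontramos x = -2.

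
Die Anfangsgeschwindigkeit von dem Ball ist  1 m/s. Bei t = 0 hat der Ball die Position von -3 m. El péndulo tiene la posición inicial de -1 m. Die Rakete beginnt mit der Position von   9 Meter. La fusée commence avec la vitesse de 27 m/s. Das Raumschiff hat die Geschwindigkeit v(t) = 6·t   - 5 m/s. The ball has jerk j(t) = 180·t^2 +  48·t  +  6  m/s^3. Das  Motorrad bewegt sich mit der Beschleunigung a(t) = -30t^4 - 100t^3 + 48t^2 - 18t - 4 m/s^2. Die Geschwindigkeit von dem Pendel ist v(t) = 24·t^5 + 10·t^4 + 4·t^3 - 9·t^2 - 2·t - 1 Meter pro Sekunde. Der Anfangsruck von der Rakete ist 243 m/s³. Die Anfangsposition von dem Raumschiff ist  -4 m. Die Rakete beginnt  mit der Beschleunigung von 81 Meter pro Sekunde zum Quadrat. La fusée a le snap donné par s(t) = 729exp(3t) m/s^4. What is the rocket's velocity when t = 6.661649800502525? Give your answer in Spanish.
Debemos encontrar la integral de nuestra ecuación del snap s(t) = 729·exp(3·t) 3 veces. La integral del snap, con j(0) = 243, da la sacudida: j(t) = 243·exp(3·t). Integrando la sacudida y usando la condición inicial a(0) = 81, obtenemos a(t) = 81·exp(3·t). Integrando la aceleración y usando la condición inicial v(0) = 27, obtenemos v(t) = 27·exp(3·t). De la ecuación de la velocidad v(t) = 27·exp(3·t), sustituimos t = 6.661649800502525 para obtener v = 12903781791.8833.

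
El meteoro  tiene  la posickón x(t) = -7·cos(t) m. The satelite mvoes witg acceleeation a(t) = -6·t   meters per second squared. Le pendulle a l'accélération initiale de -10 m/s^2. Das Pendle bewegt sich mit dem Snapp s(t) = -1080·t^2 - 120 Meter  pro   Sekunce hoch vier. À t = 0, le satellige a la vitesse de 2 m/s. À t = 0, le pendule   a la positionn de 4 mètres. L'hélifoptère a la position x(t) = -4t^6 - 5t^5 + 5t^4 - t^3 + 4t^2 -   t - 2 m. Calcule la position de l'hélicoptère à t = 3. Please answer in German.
Wir haben die Position x(t) = -4·t^6 - 5·t^5 + 5·t^4 - t^3 + 4·t^2 - t - 2. Durch Einsetzen von t = 3: x(3) = -3722.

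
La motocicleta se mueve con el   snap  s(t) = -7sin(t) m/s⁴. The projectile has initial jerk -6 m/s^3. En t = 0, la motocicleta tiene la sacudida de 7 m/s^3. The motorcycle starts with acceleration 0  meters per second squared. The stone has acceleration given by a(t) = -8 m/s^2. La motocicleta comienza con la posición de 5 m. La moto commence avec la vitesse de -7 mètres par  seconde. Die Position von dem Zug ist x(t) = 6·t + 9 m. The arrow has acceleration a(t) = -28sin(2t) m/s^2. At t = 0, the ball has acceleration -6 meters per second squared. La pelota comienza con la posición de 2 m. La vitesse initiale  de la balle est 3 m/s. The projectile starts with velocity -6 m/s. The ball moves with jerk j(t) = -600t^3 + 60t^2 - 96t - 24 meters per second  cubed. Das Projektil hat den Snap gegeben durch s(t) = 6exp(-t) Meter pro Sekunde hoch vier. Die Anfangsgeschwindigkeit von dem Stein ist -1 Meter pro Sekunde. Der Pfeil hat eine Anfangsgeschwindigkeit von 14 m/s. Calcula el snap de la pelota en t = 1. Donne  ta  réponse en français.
En partant du jerk j(t) = -600·t^3 + 60·t^2 - 96·t - 24, nous prenons 1 dérivée. La dérivée du jerk donne le snap: s(t) = -1800·t^2 + 120·t - 96. En utilisant s(t) = -1800·t^2 + 120·t - 96 et en substituant t = 1, nous trouvons s = -1776.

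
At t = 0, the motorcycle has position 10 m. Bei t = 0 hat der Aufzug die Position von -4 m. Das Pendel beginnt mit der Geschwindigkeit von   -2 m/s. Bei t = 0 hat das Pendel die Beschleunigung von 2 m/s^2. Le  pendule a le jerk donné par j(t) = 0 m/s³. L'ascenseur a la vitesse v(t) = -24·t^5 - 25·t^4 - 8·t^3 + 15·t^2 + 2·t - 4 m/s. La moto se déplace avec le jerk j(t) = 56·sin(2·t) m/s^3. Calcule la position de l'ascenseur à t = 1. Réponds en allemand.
Um dies zu lösen, müssen wir 1 Stammfunktion unserer Gleichung für die Geschwindigkeit v(t) = -24·t^5 - 25·t^4 - 8·t^3 + 15·t^2 + 2·t - 4 finden. Die Stammfunktion von der Geschwindigkeit, mit x(0) = -4, ergibt die Position: x(t) = -4·t^6 - 5·t^5 - 2·t^4 + 5·t^3 + t^2 - 4·t - 4. Aus der Gleichung für die Position x(t) = -4·t^6 - 5·t^5 - 2·t^4 + 5·t^3 + t^2 - 4·t - 4, setzen wir t = 1 ein und erhalten x = -13.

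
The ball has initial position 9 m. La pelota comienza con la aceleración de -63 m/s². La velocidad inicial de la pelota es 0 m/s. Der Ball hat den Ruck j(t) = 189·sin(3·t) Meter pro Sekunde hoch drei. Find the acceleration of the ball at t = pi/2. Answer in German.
Wir müssen unsere Gleichung für den Ruck j(t) = 189·sin(3·t) 1-mal integrieren. Mit ∫j(t)dt und Anwendung von a(0) = -63, finden wir a(t) = -63·cos(3·t). Aus der Gleichung für die Beschleunigung a(t) = -63·cos(3·t), setzen wir t = pi/2 ein und erhalten a = 0.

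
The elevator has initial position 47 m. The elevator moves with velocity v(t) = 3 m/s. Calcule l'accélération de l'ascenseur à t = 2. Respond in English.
To solve this, we need to take 1 derivative of our velocity equation v(t) = 3. Taking d/dt of v(t), we find a(t) = 0. From the given acceleration equation a(t) = 0, we substitute t = 2 to get a = 0.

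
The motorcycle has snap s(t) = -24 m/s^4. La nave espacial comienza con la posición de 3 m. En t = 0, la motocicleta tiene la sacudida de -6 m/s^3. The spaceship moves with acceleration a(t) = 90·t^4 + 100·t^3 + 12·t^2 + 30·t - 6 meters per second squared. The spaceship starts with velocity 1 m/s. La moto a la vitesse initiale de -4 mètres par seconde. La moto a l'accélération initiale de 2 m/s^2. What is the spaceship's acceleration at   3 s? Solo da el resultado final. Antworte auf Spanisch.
La aceleración en t = 3 es a = 10182.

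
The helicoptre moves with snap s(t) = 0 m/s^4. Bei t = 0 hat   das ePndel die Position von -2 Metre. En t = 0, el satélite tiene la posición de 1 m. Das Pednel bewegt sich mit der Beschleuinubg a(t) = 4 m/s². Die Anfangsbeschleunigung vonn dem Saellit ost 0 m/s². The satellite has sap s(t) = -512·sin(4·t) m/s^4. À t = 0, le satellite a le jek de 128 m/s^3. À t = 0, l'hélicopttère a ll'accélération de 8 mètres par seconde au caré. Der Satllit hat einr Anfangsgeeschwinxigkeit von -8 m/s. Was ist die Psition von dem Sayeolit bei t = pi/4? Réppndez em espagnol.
Necesitamos integrar nuestra ecuación del snap s(t) = -512·sin(4·t) 4 veces. Tomando ∫s(t)dt y aplicando j(0) = 128, encontramos j(t) = 128·cos(4·t). Integrando la sacudida y usando la condición inicial a(0) = 0, obtenemos a(t) = 32·sin(4·t). La antiderivada de la aceleración, con v(0) = -8, da la velocidad: v(t) = -8·cos(4·t). La integral de la velocidad es la posición. Usando x(0) = 1, obtenemos x(t) = 1 - 2·sin(4·t). De la ecuación de la posición x(t) = 1 - 2·sin(4·t), sustituimos t = pi/4 para obtener x = 1.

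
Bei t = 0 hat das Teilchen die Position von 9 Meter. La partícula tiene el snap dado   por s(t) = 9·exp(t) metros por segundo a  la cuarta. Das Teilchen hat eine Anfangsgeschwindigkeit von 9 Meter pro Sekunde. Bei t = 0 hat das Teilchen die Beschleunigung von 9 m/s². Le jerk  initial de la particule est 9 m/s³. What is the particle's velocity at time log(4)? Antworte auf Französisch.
Nous devons trouver la primitive de notre équation du snap s(t) = 9·exp(t) 3 fois. La primitive du snap, avec j(0) = 9, donne le jerk: j(t) = 9·exp(t). En intégrant le jerk et en utilisant la condition initiale a(0) = 9, nous obtenons a(t) = 9·exp(t). La primitive de l'accélération, avec v(0) = 9, donne la vitesse: v(t) = 9·exp(t). De l'équation de la vitesse v(t) = 9·exp(t), nous substituons t = log(4) pour obtenir v = 36.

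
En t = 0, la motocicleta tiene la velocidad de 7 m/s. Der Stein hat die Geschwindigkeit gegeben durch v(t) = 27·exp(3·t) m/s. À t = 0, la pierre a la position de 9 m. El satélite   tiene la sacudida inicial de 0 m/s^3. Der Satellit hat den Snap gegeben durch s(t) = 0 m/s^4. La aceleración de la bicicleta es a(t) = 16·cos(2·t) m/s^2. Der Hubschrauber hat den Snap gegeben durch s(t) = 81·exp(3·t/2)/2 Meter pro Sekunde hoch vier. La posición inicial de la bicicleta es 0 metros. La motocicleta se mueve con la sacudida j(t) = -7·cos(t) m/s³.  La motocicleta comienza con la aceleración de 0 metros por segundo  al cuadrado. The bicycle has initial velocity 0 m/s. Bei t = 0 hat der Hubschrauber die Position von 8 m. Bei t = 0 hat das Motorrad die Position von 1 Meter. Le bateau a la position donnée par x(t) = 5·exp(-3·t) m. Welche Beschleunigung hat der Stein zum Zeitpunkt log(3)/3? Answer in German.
Ausgehend von der Geschwindigkeit v(t) = 27·exp(3·t), nehmen wir 1 Ableitung. Durch Ableiten von der Geschwindigkeit erhalten wir die Beschleunigung: a(t) = 81·exp(3·t). Wir haben die Beschleunigung a(t) = 81·exp(3·t). Durch Einsetzen von t = log(3)/3: a(log(3)/3) = 243.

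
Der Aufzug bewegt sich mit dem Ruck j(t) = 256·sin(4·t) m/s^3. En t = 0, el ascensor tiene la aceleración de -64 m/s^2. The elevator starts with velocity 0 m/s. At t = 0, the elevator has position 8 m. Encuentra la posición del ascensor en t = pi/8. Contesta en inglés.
We need to integrate our jerk equation j(t) = 256·sin(4·t) 3 times. The integral of jerk is acceleration. Using a(0) = -64, we get a(t) = -64·cos(4·t). Integrating acceleration and using the initial condition v(0) = 0, we get v(t) = -16·sin(4·t). Finding the antiderivative of v(t) and using x(0) = 8: x(t) = 4·cos(4·t) + 4. Using x(t) = 4·cos(4·t) + 4 and substituting t = pi/8, we find x = 4.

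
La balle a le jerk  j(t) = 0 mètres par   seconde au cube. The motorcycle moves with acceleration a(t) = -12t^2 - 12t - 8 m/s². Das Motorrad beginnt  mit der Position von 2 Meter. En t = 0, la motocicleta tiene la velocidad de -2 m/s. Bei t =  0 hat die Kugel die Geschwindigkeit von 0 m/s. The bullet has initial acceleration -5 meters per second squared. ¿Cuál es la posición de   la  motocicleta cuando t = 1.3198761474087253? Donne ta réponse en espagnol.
Necesitamos integrar nuestra ecuación de la aceleración a(t) = -12·t^2 - 12·t - 8 2 veces. La antiderivada de la aceleración es la velocidad. Usando v(0) = -2, obtenemos v(t) = -4·t^3 - 6·t^2 - 8·t - 2. Integrando la velocidad y usando la condición inicial x(0) = 2, obtenemos x(t) = -t^4 - 2·t^3 - 4·t^2 - 2·t + 2. Usando x(t) = -t^4 - 2·t^3 - 4·t^2 - 2·t + 2 y sustituyendo t = 1.3198761474087253, encontramos x = -15.2415042821343.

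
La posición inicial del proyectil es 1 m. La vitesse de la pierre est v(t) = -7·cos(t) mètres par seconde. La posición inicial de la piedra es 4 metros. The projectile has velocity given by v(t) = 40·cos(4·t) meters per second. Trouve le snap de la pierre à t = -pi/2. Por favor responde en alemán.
Ausgehend von der Geschwindigkeit v(t) = -7·cos(t), nehmen wir 3 Ableitungen. Mit d/dt von v(t) finden wir a(t) = 7·sin(t). Durch Ableiten von der Beschleunigung erhalten wir den Ruck: j(t) = 7·cos(t). Die Ableitung von dem Ruck ergibt den Snap: s(t) = -7·sin(t). Aus der Gleichung für den Snap s(t) = -7·sin(t), setzen wir t = -pi/2 ein und erhalten s = 7.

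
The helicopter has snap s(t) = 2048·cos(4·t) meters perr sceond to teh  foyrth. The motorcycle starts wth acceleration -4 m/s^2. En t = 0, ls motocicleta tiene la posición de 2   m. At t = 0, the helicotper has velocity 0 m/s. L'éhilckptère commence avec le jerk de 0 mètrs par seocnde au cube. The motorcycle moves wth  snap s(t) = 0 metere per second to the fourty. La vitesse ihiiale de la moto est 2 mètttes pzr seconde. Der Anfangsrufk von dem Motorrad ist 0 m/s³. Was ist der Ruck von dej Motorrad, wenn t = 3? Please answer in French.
Nous devons intégrer notre équation du snap s(t) = 0 1 fois. En prenant ∫s(t)dt et en appliquant j(0) = 0, nous trouvons j(t) = 0. De l'équation du jerk j(t) = 0, nous substituons t = 3 pour obtenir j = 0.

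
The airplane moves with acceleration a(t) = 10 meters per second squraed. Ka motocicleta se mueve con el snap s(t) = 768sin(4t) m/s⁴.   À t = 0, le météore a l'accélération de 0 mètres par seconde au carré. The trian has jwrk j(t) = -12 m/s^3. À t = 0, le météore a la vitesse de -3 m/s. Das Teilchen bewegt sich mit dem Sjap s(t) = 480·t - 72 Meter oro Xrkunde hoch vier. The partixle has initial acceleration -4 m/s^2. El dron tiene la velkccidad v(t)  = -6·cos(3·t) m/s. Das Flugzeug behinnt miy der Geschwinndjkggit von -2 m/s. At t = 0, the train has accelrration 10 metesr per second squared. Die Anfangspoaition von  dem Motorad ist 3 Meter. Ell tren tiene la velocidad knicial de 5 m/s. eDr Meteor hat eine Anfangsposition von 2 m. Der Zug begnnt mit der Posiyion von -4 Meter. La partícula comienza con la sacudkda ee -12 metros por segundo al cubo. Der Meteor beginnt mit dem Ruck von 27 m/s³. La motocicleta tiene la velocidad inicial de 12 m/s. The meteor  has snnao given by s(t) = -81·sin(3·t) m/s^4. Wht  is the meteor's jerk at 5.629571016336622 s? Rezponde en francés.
En partant du snap s(t) = -81·sin(3·t), nous prenons 1 primitive. La primitive du snap, avec j(0) = 27, donne le jerk: j(t) = 27·cos(3·t). En utilisant j(t) = 27·cos(3·t) et en substituant t = 5.629571016336622, nous trouvons j = -10.2662495626242.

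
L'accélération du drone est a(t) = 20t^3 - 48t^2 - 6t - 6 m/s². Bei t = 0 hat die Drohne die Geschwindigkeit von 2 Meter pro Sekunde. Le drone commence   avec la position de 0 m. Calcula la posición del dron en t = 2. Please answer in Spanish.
Para resolver esto, necesitamos tomar 2 antiderivadas de nuestra ecuación de la aceleración a(t) = 20·t^3 - 48·t^2 - 6·t - 6. La integral de la aceleración, con v(0) = 2, da la velocidad: v(t) = 5·t^4 - 16·t^3 - 3·t^2 - 6·t + 2. La antiderivada de la velocidad es la posición. Usando x(0) = 0, obtenemos x(t) = t^5 - 4·t^4 - t^3 - 3·t^2 + 2·t. De la ecuación de la posición x(t) = t^5 - 4·t^4 - t^3 - 3·t^2 + 2·t, sustituimos t = 2 para obtener x = -48.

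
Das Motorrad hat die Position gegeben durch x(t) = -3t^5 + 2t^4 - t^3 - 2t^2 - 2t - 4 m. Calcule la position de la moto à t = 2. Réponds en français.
De l'équation de la position x(t) = -3·t^5 + 2·t^4 - t^3 - 2·t^2 - 2·t - 4, nous substituons t = 2 pour obtenir x = -88.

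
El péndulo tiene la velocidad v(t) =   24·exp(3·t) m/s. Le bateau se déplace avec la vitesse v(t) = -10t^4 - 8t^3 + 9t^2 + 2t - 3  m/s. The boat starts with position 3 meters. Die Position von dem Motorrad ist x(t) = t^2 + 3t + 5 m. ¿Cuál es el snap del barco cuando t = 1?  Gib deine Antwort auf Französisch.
Nous devons dériver notre équation de la vitesse v(t) = -10·t^4 - 8·t^3 + 9·t^2 + 2·t - 3 3 fois. En prenant d/dt de v(t), nous trouvons a(t) = -40·t^3 - 24·t^2 + 18·t + 2. La dérivée de l'accélération donne le jerk: j(t) = -120·t^2 - 48·t + 18. En prenant d/dt de j(t), nous trouvons s(t) = -240·t - 48. Nous avons le snap s(t) = -240·t - 48. En substituant t = 1: s(1) = -288.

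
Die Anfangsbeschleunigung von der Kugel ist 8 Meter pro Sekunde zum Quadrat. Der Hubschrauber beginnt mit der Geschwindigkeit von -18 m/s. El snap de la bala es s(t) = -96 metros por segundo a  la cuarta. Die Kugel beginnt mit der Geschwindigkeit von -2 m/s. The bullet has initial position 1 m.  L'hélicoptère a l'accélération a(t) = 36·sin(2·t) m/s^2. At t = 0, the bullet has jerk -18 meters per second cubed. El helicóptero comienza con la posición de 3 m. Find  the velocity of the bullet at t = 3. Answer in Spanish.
Partiendo del snap s(t) = -96, tomamos 3 antiderivadas. La antiderivada del snap es la sacudida. Usando j(0) = -18, obtenemos j(t) = -96·t - 18. Tomando ∫j(t)dt y aplicando a(0) = 8, encontramos a(t) = -48·t^2 - 18·t + 8. Integrando la aceleración y usando la condición inicial v(0) = -2, obtenemos v(t) = -16·t^3 - 9·t^2 + 8·t - 2. Tenemos la velocidad v(t) = -16·t^3 - 9·t^2 + 8·t - 2. Sustituyendo t = 3: v(3) = -491.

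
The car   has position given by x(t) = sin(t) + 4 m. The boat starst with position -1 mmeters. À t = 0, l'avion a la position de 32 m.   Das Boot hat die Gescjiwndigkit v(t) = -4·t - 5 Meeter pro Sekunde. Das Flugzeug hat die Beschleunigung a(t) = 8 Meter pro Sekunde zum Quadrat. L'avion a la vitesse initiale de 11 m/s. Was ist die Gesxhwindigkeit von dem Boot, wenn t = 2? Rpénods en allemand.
Mit v(t) = -4·t - 5 und Einsetzen von t = 2, finden wir v = -13.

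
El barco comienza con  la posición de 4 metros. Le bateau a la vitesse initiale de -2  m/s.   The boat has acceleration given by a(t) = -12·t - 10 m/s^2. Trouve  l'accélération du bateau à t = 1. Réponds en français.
Nous avons l'accélération a(t) = -12·t - 10. En substituant t = 1: a(1) = -22.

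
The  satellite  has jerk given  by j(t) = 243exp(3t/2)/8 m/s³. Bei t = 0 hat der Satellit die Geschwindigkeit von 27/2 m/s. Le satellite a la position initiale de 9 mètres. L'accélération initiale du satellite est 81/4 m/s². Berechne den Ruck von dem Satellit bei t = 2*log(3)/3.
Mit j(t) = 243·exp(3·t/2)/8 und Einsetzen von t = 2*log(3)/3, finden wir j = 729/8.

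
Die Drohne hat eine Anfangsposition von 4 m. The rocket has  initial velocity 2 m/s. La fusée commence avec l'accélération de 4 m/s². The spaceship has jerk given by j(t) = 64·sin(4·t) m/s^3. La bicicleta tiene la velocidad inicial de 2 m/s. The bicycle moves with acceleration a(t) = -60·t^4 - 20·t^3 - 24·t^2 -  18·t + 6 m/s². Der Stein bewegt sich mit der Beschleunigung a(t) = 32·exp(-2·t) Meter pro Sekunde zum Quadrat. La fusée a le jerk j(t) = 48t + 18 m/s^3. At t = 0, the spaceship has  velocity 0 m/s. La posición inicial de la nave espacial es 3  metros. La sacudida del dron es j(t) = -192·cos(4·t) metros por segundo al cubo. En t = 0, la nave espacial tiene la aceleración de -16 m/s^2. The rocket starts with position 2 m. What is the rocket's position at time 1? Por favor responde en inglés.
Starting from jerk j(t) = 48·t + 18, we take 3 integrals. Taking ∫j(t)dt and applying a(0) = 4, we find a(t) = 24·t^2 + 18·t + 4. Taking ∫a(t)dt and applying v(0) = 2, we find v(t) = 8·t^3 + 9·t^2 + 4·t + 2. Integrating velocity and using the initial condition x(0) = 2, we get x(t) = 2·t^4 + 3·t^3 + 2·t^2 + 2·t + 2. We have position x(t) = 2·t^4 + 3·t^3 + 2·t^2 + 2·t + 2. Substituting t = 1: x(1) = 11.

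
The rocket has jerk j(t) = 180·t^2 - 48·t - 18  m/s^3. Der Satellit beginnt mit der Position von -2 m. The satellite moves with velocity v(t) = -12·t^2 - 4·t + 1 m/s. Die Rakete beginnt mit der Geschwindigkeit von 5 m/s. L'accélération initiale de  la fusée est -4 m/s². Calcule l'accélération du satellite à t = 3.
En partant de la vitesse v(t) = -12·t^2 - 4·t + 1, nous prenons 1 dérivée. En prenant d/dt de v(t), nous trouvons a(t) = -24·t - 4. En utilisant a(t) = -24·t - 4 et en substituant t = 3, nous trouvons a = -76.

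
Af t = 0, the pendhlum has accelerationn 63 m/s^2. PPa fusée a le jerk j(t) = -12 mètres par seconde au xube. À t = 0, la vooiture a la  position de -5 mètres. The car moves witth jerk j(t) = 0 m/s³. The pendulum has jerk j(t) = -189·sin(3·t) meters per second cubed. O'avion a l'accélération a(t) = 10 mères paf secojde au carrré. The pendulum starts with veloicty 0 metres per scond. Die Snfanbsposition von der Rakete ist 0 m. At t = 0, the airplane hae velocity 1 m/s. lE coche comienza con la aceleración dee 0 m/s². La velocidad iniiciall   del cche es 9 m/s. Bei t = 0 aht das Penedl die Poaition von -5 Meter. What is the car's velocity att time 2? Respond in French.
Pour résoudre ceci, nous devons prendre 2 primitives de notre équation du jerk j(t) = 0. L'intégrale du jerk est l'accélération. En utilisant a(0) = 0, nous obtenons a(t) = 0. L'intégrale de l'accélération est la vitesse. En utilisant v(0) = 9, nous obtenons v(t) = 9. En utilisant v(t) = 9 et en substituant t = 2, nous trouvons v = 9.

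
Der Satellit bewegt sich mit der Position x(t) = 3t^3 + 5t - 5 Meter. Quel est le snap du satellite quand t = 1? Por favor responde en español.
Debemos derivar nuestra ecuación de la posición x(t) = 3·t^3 + 5·t - 5 4 veces. La derivada de la posición da la velocidad: v(t) = 9·t^2 + 5. Derivando la velocidad, obtenemos la aceleración: a(t) = 18·t. Tomando d/dt de a(t), encontramos j(t) = 18. Tomando d/dt de j(t), encontramos s(t) = 0. Usando s(t) = 0 y sustituyendo t = 1, encontramos s = 0.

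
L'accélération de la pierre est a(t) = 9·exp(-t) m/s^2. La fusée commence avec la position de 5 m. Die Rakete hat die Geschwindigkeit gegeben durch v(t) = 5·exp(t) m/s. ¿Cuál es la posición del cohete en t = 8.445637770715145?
Partiendo de la velocidad v(t) = 5·exp(t), tomamos 1 integral. Tomando ∫v(t)dt y aplicando x(0) = 5, encontramos x(t) = 5·exp(t). De la ecuación de la posición x(t) = 5·exp(t), sustituimos t = 8.445637770715145 para obtener x = 23273.6170639543.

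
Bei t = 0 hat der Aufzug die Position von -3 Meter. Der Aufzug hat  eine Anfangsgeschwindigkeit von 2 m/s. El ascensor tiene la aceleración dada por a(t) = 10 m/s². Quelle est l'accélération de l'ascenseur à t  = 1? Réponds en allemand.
Mit a(t) = 10 und Einsetzen von t = 1, finden wir a = 10.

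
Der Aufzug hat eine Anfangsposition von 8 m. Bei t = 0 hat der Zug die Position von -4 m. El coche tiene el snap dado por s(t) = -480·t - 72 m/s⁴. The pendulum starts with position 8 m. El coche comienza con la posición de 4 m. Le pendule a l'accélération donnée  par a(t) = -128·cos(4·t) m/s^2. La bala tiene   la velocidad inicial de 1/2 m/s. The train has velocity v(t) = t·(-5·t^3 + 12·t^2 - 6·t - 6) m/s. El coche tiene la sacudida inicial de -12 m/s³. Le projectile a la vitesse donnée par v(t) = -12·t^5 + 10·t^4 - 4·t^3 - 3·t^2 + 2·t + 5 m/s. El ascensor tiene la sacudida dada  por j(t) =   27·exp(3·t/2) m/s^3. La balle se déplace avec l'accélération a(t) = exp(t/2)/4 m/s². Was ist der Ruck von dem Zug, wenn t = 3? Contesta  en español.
Partiendo de la velocidad v(t) = t·(-5·t^3 + 12·t^2 - 6·t - 6), tomamos 2 derivadas. Tomando d/dt de v(t), encontramos a(t) = -5·t^3 + 12·t^2 + t·(-15·t^2 + 24·t - 6) - 6·t - 6. Tomando d/dt de a(t), encontramos j(t) = -30·t^2 + t·(24 - 30·t) + 48·t - 12. Tenemos la sacudida j(t) = -30·t^2 + t·(24 - 30·t) + 48·t - 12. Sustituyendo t = 3: j(3) = -336.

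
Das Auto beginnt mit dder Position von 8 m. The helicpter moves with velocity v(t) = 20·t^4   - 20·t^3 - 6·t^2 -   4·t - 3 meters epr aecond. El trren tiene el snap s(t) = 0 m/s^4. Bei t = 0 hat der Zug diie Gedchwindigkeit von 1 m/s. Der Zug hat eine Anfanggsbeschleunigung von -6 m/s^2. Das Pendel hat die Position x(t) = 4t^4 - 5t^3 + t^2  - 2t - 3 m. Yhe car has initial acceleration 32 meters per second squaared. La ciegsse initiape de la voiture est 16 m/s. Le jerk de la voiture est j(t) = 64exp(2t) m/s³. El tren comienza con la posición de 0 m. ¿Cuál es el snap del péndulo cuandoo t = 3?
Partiendo de la posición x(t) = 4·t^4 - 5·t^3 + t^2 - 2·t - 3, tomamos 4 derivadas. Derivando la posición, obtenemos la velocidad: v(t) = 16·t^3 - 15·t^2 + 2·t - 2. La derivada de la velocidad da la aceleración: a(t) = 48·t^2 - 30·t + 2. Derivando la aceleración, obtenemos la sacudida: j(t) = 96·t - 30. Derivando la sacudida, obtenemos el snap: s(t) = 96. De la ecuación del snap s(t) = 96, sustituimos t = 3 para obtener s = 96.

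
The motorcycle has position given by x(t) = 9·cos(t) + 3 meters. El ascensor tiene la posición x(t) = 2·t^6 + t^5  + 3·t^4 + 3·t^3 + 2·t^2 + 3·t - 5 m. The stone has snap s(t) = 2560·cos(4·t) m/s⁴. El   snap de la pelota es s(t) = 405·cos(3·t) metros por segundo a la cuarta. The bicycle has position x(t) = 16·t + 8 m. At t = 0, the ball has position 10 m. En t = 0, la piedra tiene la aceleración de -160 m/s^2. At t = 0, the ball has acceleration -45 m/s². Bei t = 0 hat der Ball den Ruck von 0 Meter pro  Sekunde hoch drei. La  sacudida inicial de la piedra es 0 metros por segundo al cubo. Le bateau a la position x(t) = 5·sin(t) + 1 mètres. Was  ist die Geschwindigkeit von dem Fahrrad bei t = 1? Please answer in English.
Starting from position x(t) = 16·t + 8, we take 1 derivative. Taking d/dt of x(t), we find v(t) = 16. Using v(t) = 16 and substituting t = 1, we find v = 16.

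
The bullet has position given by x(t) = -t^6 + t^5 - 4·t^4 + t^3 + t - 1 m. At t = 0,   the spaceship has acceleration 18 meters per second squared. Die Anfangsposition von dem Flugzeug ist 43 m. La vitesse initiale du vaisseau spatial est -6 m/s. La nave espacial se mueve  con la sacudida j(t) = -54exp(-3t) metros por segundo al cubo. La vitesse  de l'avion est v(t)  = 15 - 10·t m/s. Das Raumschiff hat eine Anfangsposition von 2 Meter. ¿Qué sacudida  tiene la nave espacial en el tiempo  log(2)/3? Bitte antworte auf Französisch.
En utilisant j(t) = -54·exp(-3·t) et en substituant t = log(2)/3, nous trouvons j = -27.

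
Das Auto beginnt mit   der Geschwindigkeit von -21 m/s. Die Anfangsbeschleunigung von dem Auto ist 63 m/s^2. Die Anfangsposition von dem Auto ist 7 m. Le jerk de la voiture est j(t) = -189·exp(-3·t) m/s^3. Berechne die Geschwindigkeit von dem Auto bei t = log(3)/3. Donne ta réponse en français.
En partant du jerk j(t) = -189·exp(-3·t), nous prenons 2 primitives. La primitive du jerk est l'accélération. En utilisant a(0) = 63, nous obtenons a(t) = 63·exp(-3·t). La primitive de l'accélération est la vitesse. En utilisant v(0) = -21, nous obtenons v(t) = -21·exp(-3·t). Nous avons la vitesse v(t) = -21·exp(-3·t). En substituant t = log(3)/3: v(log(3)/3) = -7.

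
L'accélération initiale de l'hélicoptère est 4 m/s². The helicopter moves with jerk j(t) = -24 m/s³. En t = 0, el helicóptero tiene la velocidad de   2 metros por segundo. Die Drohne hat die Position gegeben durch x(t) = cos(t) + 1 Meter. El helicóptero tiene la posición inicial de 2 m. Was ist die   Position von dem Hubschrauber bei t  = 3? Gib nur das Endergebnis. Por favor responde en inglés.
The answer is -82.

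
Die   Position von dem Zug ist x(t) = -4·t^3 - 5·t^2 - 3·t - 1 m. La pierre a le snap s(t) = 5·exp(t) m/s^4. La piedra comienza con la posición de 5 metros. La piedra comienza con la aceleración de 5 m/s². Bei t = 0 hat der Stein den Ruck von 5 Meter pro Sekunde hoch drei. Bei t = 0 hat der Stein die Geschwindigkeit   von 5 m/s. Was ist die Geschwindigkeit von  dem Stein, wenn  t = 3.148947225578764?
Wir müssen unsere Gleichung für den Snap s(t) = 5·exp(t) 3-mal integrieren. Die Stammfunktion von dem Snap ist der Ruck. Mit j(0) = 5 erhalten wir j(t) = 5·exp(t). Die Stammfunktion von dem Ruck, mit a(0) = 5, ergibt die Beschleunigung: a(t) = 5·exp(t). Mit ∫a(t)dt und Anwendung von v(0) = 5, finden wir v(t) = 5·exp(t). Aus der Gleichung für die Geschwindigkeit v(t) = 5·exp(t), setzen wir t = 3.148947225578764 ein und erhalten v = 116.557549482996.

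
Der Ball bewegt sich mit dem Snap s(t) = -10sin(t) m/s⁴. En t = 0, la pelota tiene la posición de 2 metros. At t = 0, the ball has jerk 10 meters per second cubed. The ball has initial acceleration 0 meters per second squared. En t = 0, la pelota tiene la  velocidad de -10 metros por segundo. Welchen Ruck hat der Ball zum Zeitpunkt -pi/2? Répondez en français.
Pour résoudre ceci, nous devons prendre 1 intégrale de notre équation du snap s(t) = -10·sin(t). La primitive du snap, avec j(0) = 10, donne le jerk: j(t) = 10·cos(t). En utilisant j(t) = 10·cos(t) et en substituant t = -pi/2, nous trouvons j = 0.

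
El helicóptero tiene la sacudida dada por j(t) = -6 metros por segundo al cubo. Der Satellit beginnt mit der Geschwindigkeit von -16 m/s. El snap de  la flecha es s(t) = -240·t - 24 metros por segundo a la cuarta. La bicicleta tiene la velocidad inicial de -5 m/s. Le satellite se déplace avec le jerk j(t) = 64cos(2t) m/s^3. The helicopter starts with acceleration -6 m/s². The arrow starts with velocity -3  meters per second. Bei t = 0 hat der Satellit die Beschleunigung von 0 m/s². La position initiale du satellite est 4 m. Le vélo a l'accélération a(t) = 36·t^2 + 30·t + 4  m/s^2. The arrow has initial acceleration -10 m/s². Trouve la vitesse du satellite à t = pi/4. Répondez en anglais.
We must find the antiderivative of our jerk equation j(t) = 64·cos(2·t) 2 times. The integral of jerk is acceleration. Using a(0) = 0, we get a(t) = 32·sin(2·t). The integral of acceleration is velocity. Using v(0) = -16, we get v(t) = -16·cos(2·t). From the given velocity equation v(t) = -16·cos(2·t), we substitute t = pi/4 to get v = 0.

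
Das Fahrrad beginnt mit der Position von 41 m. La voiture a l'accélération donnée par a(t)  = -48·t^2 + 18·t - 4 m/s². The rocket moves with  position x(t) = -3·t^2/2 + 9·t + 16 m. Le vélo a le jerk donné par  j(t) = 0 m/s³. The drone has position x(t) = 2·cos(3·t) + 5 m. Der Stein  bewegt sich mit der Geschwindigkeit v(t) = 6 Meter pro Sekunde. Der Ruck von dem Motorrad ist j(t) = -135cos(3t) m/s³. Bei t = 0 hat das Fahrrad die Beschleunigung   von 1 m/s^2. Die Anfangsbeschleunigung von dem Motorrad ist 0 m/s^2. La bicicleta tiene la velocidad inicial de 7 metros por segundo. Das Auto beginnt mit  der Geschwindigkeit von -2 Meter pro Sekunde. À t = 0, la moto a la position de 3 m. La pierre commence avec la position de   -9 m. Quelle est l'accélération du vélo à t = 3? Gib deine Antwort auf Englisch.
We must find the antiderivative of our jerk equation j(t) = 0 1 time. The integral of jerk, with a(0) = 1, gives acceleration: a(t) = 1. From the given acceleration equation a(t) = 1, we substitute t = 3 to get a = 1.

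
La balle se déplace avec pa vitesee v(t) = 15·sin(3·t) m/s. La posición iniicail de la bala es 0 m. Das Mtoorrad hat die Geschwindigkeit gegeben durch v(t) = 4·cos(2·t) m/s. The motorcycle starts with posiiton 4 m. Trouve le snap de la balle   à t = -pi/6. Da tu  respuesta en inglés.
We must differentiate our velocity equation v(t) = 15·sin(3·t) 3 times. The derivative of velocity gives acceleration: a(t) = 45·cos(3·t). Taking d/dt of a(t), we find j(t) = -135·sin(3·t). The derivative of jerk gives snap: s(t) = -405·cos(3·t). Using s(t) = -405·cos(3·t) and substituting t = -pi/6, we find s = 0.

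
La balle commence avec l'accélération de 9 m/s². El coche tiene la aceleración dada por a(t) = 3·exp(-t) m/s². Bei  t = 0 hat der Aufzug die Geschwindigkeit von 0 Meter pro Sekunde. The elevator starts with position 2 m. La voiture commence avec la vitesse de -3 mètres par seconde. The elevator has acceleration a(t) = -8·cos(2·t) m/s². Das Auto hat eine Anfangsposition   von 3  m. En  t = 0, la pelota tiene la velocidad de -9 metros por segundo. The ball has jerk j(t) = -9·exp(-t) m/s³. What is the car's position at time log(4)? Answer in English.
To solve this, we need to take 2 antiderivatives of our acceleration equation a(t) = 3·exp(-t). The integral of acceleration is velocity. Using v(0) = -3, we get v(t) = -3·exp(-t). Taking ∫v(t)dt and applying x(0) = 3, we find x(t) = 3·exp(-t). We have position x(t) = 3·exp(-t). Substituting t = log(4): x(log(4)) = 3/4.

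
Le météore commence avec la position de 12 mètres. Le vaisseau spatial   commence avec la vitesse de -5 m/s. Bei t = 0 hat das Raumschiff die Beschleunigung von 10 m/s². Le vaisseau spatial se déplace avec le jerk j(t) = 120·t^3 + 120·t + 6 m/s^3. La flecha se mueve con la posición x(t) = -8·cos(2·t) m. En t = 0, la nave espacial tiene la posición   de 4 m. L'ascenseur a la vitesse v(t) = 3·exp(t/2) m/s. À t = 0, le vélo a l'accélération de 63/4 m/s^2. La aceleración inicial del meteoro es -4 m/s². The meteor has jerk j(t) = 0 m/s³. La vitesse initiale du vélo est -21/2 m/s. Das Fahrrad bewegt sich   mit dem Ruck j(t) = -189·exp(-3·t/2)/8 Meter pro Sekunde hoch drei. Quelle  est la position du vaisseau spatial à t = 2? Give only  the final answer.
x(2) = 166.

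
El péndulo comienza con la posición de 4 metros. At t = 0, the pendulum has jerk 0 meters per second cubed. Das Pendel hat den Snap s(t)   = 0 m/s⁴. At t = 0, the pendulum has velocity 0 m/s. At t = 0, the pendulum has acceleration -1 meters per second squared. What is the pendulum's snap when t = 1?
We have snap s(t) = 0. Substituting t = 1: s(1) = 0.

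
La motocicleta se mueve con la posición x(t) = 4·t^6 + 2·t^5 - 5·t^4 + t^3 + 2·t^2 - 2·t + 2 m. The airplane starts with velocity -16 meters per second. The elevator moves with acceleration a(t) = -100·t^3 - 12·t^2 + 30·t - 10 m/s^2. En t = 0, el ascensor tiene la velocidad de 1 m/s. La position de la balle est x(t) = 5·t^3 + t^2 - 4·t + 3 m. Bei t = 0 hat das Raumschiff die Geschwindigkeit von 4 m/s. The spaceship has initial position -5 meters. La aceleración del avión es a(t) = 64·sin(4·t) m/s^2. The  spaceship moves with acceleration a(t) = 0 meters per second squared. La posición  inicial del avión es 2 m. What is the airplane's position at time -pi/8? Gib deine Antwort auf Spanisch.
Necesitamos integrar nuestra ecuación de la aceleración a(t) = 64·sin(4·t) 2 veces. Tomando ∫a(t)dt y aplicando v(0) = -16, encontramos v(t) = -16·cos(4·t). Integrando la velocidad y usando la condición inicial x(0) = 2, obtenemos x(t) = 2 - 4·sin(4·t). De la ecuación de la posición x(t) = 2 - 4·sin(4·t), sustituimos t = -pi/8 para obtener x = 6.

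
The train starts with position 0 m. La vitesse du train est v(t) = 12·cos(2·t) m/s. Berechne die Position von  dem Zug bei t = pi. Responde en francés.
Nous devons trouver la primitive de notre équation de la vitesse v(t) = 12·cos(2·t) 1 fois. En intégrant la vitesse et en utilisant la condition initiale x(0) = 0, nous obtenons x(t) = 6·sin(2·t). De l'équation de la position x(t) = 6·sin(2·t), nous substituons t = pi pour obtenir x = 0.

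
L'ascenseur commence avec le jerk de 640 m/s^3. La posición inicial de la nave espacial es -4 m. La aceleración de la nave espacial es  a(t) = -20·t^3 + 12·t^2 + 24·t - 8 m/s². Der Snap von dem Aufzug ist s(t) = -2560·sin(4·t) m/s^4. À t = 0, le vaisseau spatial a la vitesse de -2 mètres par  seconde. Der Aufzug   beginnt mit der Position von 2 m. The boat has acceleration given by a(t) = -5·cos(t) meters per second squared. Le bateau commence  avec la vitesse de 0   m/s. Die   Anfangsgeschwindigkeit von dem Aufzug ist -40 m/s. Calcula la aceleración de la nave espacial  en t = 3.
Tenemos la aceleración a(t) = -20·t^3 + 12·t^2 + 24·t - 8. Sustituyendo t = 3: a(3) = -368.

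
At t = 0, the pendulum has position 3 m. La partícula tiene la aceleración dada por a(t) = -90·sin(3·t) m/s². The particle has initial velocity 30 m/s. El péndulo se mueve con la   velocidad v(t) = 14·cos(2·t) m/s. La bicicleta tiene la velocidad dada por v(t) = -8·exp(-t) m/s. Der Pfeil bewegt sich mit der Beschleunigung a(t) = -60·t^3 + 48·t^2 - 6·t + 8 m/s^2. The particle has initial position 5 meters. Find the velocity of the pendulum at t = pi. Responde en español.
Tenemos la velocidad v(t) = 14·cos(2·t). Sustituyendo t = pi: v(pi) = 14.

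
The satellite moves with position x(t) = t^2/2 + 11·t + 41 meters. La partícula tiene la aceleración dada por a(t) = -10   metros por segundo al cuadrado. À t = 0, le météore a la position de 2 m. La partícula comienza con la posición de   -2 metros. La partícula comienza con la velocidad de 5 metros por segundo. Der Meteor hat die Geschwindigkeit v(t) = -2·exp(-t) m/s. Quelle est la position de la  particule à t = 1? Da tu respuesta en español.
Partiendo de la aceleración a(t) = -10, tomamos 2 antiderivadas. Integrando la aceleración y usando la condición inicial v(0) = 5, obtenemos v(t) = 5 - 10·t. Tomando ∫v(t)dt y aplicando x(0) = -2, encontramos x(t) = -5·t^2 + 5·t - 2. De la ecuación de la posición x(t) = -5·t^2 + 5·t - 2, sustituimos t = 1 para obtener x = -2.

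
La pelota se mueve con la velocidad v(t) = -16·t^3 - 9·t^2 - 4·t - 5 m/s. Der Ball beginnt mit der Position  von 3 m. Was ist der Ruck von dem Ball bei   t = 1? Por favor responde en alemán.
Ausgehend von der Geschwindigkeit v(t) = -16·t^3 - 9·t^2 - 4·t - 5, nehmen wir 2 Ableitungen. Die Ableitung von der Geschwindigkeit ergibt die Beschleunigung: a(t) = -48·t^2 - 18·t - 4. Durch Ableiten von der Beschleunigung erhalten wir den Ruck: j(t) = -96·t - 18. Aus der Gleichung für den Ruck j(t) = -96·t - 18, setzen wir t = 1 ein und erhalten j = -114.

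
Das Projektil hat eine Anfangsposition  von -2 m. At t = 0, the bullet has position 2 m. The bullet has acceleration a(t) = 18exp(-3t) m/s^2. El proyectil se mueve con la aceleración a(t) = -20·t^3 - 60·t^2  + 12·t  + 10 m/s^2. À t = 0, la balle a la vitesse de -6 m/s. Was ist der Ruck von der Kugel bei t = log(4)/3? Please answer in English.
To solve this, we need to take 1 derivative of our acceleration equation a(t) = 18·exp(-3·t). The derivative of acceleration gives jerk: j(t) = -54·exp(-3·t). We have jerk j(t) = -54·exp(-3·t). Substituting t = log(4)/3: j(log(4)/3) = -27/2.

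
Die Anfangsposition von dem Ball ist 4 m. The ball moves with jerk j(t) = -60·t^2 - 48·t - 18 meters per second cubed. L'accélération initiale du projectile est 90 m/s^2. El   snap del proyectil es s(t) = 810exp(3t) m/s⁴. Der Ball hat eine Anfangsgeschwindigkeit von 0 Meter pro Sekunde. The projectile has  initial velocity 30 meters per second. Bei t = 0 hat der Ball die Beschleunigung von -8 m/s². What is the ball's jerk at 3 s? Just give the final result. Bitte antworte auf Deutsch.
Der Ruck bei t = 3 ist j = -702.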